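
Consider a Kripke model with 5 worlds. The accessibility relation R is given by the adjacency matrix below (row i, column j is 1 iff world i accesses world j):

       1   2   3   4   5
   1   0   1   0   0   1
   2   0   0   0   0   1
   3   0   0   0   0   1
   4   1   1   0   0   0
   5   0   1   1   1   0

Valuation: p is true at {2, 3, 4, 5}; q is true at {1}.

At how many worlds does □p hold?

4

1: successors {2, 5}; p there: 2:T, 5:T. ✓
2: successors {5}; p there: 5:T. ✓
3: successors {5}; p there: 5:T. ✓
4: successors {1, 2}; p there: 1:F, 2:T. ✗
5: successors {2, 3, 4}; p there: 2:T, 3:T, 4:T. ✓
Satisfying worlds: {1, 2, 3, 5}.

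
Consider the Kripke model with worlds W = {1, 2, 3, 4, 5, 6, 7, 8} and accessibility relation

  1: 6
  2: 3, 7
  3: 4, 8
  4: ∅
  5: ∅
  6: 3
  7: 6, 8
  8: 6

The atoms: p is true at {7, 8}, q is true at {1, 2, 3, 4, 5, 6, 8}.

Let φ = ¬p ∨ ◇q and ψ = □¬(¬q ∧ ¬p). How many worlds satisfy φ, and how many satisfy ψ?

8 and 8

For ¬p ∨ ◇q:
1: ¬p is T, ◇q is T. ✓
2: ¬p is T, ◇q is T. ✓
3: ¬p is T, ◇q is T. ✓
4: ¬p is T, ◇q is F. ✓
5: ¬p is T, ◇q is F. ✓
6: ¬p is T, ◇q is T. ✓
7: ¬p is F, ◇q is T. ✓
8: ¬p is F, ◇q is T. ✓
— 8 worlds.
For □¬(¬q ∧ ¬p):
1: successors {6}; ¬(¬q ∧ ¬p) there: 6:T. ✓
2: successors {3, 7}; ¬(¬q ∧ ¬p) there: 3:T, 7:T. ✓
3: successors {4, 8}; ¬(¬q ∧ ¬p) there: 4:T, 8:T. ✓
4: no successors, so □¬(¬q ∧ ¬p) holds vacuously. ✓
5: no successors, so □¬(¬q ∧ ¬p) holds vacuously. ✓
6: successors {3}; ¬(¬q ∧ ¬p) there: 3:T. ✓
7: successors {6, 8}; ¬(¬q ∧ ¬p) there: 6:T, 8:T. ✓
8: successors {6}; ¬(¬q ∧ ¬p) there: 6:T. ✓
— 8 worlds.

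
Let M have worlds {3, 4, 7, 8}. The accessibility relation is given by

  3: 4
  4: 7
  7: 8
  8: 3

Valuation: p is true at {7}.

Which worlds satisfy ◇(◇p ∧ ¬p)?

{3}

3: successors {4}; ◇p ∧ ¬p there: 4:T. ✓
4: successors {7}; ◇p ∧ ¬p there: 7:F. ✗
7: successors {8}; ◇p ∧ ¬p there: 8:F. ✗
8: successors {3}; ◇p ∧ ¬p there: 3:F. ✗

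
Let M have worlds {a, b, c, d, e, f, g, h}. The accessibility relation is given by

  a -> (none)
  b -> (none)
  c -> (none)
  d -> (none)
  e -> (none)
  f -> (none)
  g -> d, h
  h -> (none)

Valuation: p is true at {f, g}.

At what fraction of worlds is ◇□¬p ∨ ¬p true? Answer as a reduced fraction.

a: ◇□¬p is F, ¬p is T. ✓
b: ◇□¬p is F, ¬p is T. ✓
c: ◇□¬p is F, ¬p is T. ✓
d: ◇□¬p is F, ¬p is T. ✓
e: ◇□¬p is F, ¬p is T. ✓
f: ◇□¬p is F, ¬p is F. ✗
g: ◇□¬p is T, ¬p is F. ✓
h: ◇□¬p is F, ¬p is T. ✓
That's 7 of 8 worlds, so 7/8.

7/8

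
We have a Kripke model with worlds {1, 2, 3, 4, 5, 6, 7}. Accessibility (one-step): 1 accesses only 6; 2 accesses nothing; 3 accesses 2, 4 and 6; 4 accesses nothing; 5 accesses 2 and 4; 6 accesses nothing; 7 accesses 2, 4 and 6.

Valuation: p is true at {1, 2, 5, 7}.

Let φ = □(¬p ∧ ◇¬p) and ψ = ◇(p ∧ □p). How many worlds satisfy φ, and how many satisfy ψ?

3 and 3

For □(¬p ∧ ◇¬p):
1: successors {6}; ¬p ∧ ◇¬p there: 6:F. ✗
2: no successors, so □(¬p ∧ ◇¬p) holds vacuously. ✓
3: successors {2, 4, 6}; ¬p ∧ ◇¬p there: 2:F, 4:F, 6:F. ✗
4: no successors, so □(¬p ∧ ◇¬p) holds vacuously. ✓
5: successors {2, 4}; ¬p ∧ ◇¬p there: 2:F, 4:F. ✗
6: no successors, so □(¬p ∧ ◇¬p) holds vacuously. ✓
7: successors {2, 4, 6}; ¬p ∧ ◇¬p there: 2:F, 4:F, 6:F. ✗
— 3 worlds.
For ◇(p ∧ □p):
1: successors {6}; p ∧ □p there: 6:F. ✗
2: no successors, so ◇(p ∧ □p) fails. ✗
3: successors {2, 4, 6}; p ∧ □p there: 2:T, 4:F, 6:F. ✓
4: no successors, so ◇(p ∧ □p) fails. ✗
5: successors {2, 4}; p ∧ □p there: 2:T, 4:F. ✓
6: no successors, so ◇(p ∧ □p) fails. ✗
7: successors {2, 4, 6}; p ∧ □p there: 2:T, 4:F, 6:F. ✓
— 3 worlds.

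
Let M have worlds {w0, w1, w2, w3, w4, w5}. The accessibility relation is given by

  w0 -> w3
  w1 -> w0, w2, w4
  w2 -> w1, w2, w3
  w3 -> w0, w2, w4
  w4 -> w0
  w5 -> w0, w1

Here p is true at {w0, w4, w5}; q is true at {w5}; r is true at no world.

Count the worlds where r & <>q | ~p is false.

3

w0: r & <>q is F, ~p is F. ✗
w1: r & <>q is F, ~p is T. ✓
w2: r & <>q is F, ~p is T. ✓
w3: r & <>q is F, ~p is T. ✓
w4: r & <>q is F, ~p is F. ✗
w5: r & <>q is F, ~p is F. ✗
Satisfying worlds: {w1, w2, w3}.
So r & <>q | ~p fails at the other 3 worlds.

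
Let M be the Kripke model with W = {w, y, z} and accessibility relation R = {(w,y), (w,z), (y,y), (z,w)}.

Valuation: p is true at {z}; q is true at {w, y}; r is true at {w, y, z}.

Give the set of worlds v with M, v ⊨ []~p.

w: successors {y, z}; ~p there: y:T, z:F. ✗
y: successors {y}; ~p there: y:T. ✓
z: successors {w}; ~p there: w:T. ✓

{y, z}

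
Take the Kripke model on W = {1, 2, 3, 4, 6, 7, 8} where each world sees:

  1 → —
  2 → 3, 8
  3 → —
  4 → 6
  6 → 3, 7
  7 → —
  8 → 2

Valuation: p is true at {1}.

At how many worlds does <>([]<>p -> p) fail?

1: no successors, so <>([]<>p -> p) fails. ✗
2: successors {3, 8}; []<>p -> p there: 3:F, 8:T. ✓
3: no successors, so <>([]<>p -> p) fails. ✗
4: successors {6}; []<>p -> p there: 6:T. ✓
6: successors {3, 7}; []<>p -> p there: 3:F, 7:F. ✗
7: no successors, so <>([]<>p -> p) fails. ✗
8: successors {2}; []<>p -> p there: 2:T. ✓
Satisfying worlds: {2, 4, 8}.
So <>([]<>p -> p) fails at the other 4 worlds.

4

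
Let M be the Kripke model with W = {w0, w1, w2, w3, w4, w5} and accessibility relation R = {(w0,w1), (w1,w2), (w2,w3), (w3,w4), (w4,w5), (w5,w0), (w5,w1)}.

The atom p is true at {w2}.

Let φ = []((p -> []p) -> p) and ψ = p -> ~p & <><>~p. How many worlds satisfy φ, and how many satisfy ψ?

1 and 5

For []((p -> []p) -> p):
w0: successors {w1}; (p -> []p) -> p there: w1:F. ✗
w1: successors {w2}; (p -> []p) -> p there: w2:T. ✓
w2: successors {w3}; (p -> []p) -> p there: w3:F. ✗
w3: successors {w4}; (p -> []p) -> p there: w4:F. ✗
w4: successors {w5}; (p -> []p) -> p there: w5:F. ✗
w5: successors {w0, w1}; (p -> []p) -> p there: w0:F, w1:F. ✗
— 1 world.
For p -> ~p & <><>~p:
w0: p is F, ~p & <><>~p is F. ✓
w1: p is F, ~p & <><>~p is T. ✓
w2: p is T, ~p & <><>~p is F. ✗
w3: p is F, ~p & <><>~p is T. ✓
w4: p is F, ~p & <><>~p is T. ✓
w5: p is F, ~p & <><>~p is T. ✓
— 5 worlds.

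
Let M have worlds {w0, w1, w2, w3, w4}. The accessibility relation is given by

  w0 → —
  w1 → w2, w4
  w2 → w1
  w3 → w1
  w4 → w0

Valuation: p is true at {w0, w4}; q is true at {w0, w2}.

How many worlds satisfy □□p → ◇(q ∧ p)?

w0: □□p is T, ◇(q ∧ p) is F. ✗
w1: □□p is F, ◇(q ∧ p) is F. ✓
w2: □□p is F, ◇(q ∧ p) is F. ✓
w3: □□p is F, ◇(q ∧ p) is F. ✓
w4: □□p is T, ◇(q ∧ p) is T. ✓
Satisfying worlds: {w1, w2, w3, w4}.

4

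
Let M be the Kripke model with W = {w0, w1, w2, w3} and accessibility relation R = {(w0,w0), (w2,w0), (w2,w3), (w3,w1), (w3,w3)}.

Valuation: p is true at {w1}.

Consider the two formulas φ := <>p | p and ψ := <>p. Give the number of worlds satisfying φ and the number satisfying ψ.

For <>p | p:
w0: <>p is F, p is F. ✗
w1: <>p is F, p is T. ✓
w2: <>p is F, p is F. ✗
w3: <>p is T, p is F. ✓
— 2 worlds.
For <>p:
w0: successors {w0}; p there: w0:F. ✗
w1: no successors, so <>p fails. ✗
w2: successors {w0, w3}; p there: w0:F, w3:F. ✗
w3: successors {w1, w3}; p there: w1:T, w3:F. ✓
— 1 world.

2 and 1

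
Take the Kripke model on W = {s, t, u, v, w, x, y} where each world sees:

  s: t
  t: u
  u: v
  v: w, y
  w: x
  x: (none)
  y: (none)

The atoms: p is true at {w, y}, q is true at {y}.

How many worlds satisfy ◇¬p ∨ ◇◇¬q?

5

s: ◇¬p is T, ◇◇¬q is T. ✓
t: ◇¬p is T, ◇◇¬q is T. ✓
u: ◇¬p is T, ◇◇¬q is T. ✓
v: ◇¬p is F, ◇◇¬q is T. ✓
w: ◇¬p is T, ◇◇¬q is F. ✓
x: ◇¬p is F, ◇◇¬q is F. ✗
y: ◇¬p is F, ◇◇¬q is F. ✗
Satisfying worlds: {s, t, u, v, w}.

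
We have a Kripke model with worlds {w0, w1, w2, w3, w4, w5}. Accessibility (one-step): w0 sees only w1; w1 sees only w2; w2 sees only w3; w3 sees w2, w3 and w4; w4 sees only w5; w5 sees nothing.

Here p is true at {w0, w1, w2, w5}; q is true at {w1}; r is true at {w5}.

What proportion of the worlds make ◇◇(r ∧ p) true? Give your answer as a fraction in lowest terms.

1/6

w0: successors {w1}; ◇(r ∧ p) there: w1:F. ✗
w1: successors {w2}; ◇(r ∧ p) there: w2:F. ✗
w2: successors {w3}; ◇(r ∧ p) there: w3:F. ✗
w3: successors {w2, w3, w4}; ◇(r ∧ p) there: w2:F, w3:F, w4:T. ✓
w4: successors {w5}; ◇(r ∧ p) there: w5:F. ✗
w5: no successors, so ◇◇(r ∧ p) fails. ✗
That's 1 of 6 worlds, so 1/6.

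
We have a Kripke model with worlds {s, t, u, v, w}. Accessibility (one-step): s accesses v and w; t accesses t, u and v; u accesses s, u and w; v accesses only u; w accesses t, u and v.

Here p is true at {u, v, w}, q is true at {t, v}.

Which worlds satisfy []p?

s: successors {v, w}; p there: v:T, w:T. ✓
t: successors {t, u, v}; p there: t:F, u:T, v:T. ✗
u: successors {s, u, w}; p there: s:F, u:T, w:T. ✗
v: successors {u}; p there: u:T. ✓
w: successors {t, u, v}; p there: t:F, u:T, v:T. ✗

{s, v}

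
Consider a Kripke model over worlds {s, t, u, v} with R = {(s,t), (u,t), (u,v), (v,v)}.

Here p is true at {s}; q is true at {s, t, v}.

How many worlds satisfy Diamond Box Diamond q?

3

s: successors {t}; Box Diamond q there: t:T. ✓
t: no successors, so Diamond Box Diamond q fails. ✗
u: successors {t, v}; Box Diamond q there: t:T, v:T. ✓
v: successors {v}; Box Diamond q there: v:T. ✓
Satisfying worlds: {s, u, v}.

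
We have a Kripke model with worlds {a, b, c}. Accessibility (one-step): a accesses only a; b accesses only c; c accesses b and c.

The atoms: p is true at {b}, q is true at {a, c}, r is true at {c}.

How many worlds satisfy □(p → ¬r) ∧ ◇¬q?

a: □(p → ¬r) is T, ◇¬q is F. ✗
b: □(p → ¬r) is T, ◇¬q is F. ✗
c: □(p → ¬r) is T, ◇¬q is T. ✓
Satisfying worlds: {c}.

1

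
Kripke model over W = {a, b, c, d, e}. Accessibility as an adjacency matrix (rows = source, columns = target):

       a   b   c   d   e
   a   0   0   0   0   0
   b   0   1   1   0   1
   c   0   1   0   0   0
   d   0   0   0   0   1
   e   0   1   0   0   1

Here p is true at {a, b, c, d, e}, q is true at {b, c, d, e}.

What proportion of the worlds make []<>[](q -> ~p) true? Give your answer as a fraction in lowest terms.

a: no successors, so []<>[](q -> ~p) holds vacuously. ✓
b: successors {b, c, e}; <>[](q -> ~p) there: b:F, c:F, e:F. ✗
c: successors {b}; <>[](q -> ~p) there: b:F. ✗
d: successors {e}; <>[](q -> ~p) there: e:F. ✗
e: successors {b, e}; <>[](q -> ~p) there: b:F, e:F. ✗
That's 1 of 5 worlds, so 1/5.

1/5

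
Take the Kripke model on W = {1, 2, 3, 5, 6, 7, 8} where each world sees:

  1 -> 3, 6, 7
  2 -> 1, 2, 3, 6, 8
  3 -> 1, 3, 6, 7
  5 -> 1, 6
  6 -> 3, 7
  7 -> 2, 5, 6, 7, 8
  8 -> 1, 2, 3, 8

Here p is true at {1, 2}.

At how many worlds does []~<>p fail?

6

1: successors {3, 6, 7}; ~<>p there: 3:F, 6:T, 7:F. ✗
2: successors {1, 2, 3, 6, 8}; ~<>p there: 1:T, 2:F, 3:F, 6:T, 8:F. ✗
3: successors {1, 3, 6, 7}; ~<>p there: 1:T, 3:F, 6:T, 7:F. ✗
5: successors {1, 6}; ~<>p there: 1:T, 6:T. ✓
6: successors {3, 7}; ~<>p there: 3:F, 7:F. ✗
7: successors {2, 5, 6, 7, 8}; ~<>p there: 2:F, 5:F, 6:T, 7:F, 8:F. ✗
8: successors {1, 2, 3, 8}; ~<>p there: 1:T, 2:F, 3:F, 8:F. ✗
Satisfying worlds: {5}.
So []~<>p fails at the other 6 worlds.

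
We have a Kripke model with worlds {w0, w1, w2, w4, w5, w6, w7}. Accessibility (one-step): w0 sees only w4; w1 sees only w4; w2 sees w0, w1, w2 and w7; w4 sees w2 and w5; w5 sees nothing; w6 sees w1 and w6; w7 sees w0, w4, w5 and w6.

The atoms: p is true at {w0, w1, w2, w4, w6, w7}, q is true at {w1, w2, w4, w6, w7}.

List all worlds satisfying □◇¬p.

{w0, w1, w5}

w0: successors {w4}; ◇¬p there: w4:T. ✓
w1: successors {w4}; ◇¬p there: w4:T. ✓
w2: successors {w0, w1, w2, w7}; ◇¬p there: w0:F, w1:F, w2:F, w7:T. ✗
w4: successors {w2, w5}; ◇¬p there: w2:F, w5:F. ✗
w5: no successors, so □◇¬p holds vacuously. ✓
w6: successors {w1, w6}; ◇¬p there: w1:F, w6:F. ✗
w7: successors {w0, w4, w5, w6}; ◇¬p there: w0:F, w4:T, w5:F, w6:F. ✗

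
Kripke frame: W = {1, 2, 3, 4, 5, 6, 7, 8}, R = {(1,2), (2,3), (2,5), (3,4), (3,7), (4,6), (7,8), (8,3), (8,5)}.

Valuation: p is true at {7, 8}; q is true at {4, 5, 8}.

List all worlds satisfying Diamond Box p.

{2, 3, 4, 8}

1: successors {2}; Box p there: 2:F. ✗
2: successors {3, 5}; Box p there: 3:F, 5:T. ✓
3: successors {4, 7}; Box p there: 4:F, 7:T. ✓
4: successors {6}; Box p there: 6:T. ✓
5: no successors, so Diamond Box p fails. ✗
6: no successors, so Diamond Box p fails. ✗
7: successors {8}; Box p there: 8:F. ✗
8: successors {3, 5}; Box p there: 3:F, 5:T. ✓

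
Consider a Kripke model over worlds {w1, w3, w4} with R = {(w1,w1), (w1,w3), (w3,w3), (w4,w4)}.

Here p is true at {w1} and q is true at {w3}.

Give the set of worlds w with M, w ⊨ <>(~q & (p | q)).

{w1}

w1: successors {w1, w3}; ~q & (p | q) there: w1:T, w3:F. ✓
w3: successors {w3}; ~q & (p | q) there: w3:F. ✗
w4: successors {w4}; ~q & (p | q) there: w4:F. ✗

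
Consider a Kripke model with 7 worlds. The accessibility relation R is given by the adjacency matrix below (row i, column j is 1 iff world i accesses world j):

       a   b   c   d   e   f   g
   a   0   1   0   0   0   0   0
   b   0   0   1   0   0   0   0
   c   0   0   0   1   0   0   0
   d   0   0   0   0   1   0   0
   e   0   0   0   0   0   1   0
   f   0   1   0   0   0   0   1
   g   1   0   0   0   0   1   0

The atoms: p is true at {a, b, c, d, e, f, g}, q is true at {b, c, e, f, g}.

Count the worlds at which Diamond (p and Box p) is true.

a: successors {b}; p and Box p there: b:T. ✓
b: successors {c}; p and Box p there: c:T. ✓
c: successors {d}; p and Box p there: d:T. ✓
d: successors {e}; p and Box p there: e:T. ✓
e: successors {f}; p and Box p there: f:T. ✓
f: successors {b, g}; p and Box p there: b:T, g:T. ✓
g: successors {a, f}; p and Box p there: a:T, f:T. ✓
Satisfying worlds: {a, b, c, d, e, f, g}.

7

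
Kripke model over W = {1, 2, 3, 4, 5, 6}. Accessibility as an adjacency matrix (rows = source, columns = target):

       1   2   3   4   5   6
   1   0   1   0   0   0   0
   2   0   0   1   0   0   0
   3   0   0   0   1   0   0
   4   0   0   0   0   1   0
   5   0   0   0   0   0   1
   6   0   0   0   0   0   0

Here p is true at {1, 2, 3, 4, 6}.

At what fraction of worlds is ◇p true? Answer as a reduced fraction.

1: successors {2}; p there: 2:T. ✓
2: successors {3}; p there: 3:T. ✓
3: successors {4}; p there: 4:T. ✓
4: successors {5}; p there: 5:F. ✗
5: successors {6}; p there: 6:T. ✓
6: no successors, so ◇p fails. ✗
That's 4 of 6 worlds, so 4/6 = 2/3.

2/3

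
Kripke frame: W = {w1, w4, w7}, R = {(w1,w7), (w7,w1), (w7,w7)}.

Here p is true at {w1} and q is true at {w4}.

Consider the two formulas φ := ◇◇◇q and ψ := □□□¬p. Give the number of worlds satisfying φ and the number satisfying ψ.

For ◇◇◇q:
w1: successors {w7}; ◇◇q there: w7:F. ✗
w4: no successors, so ◇◇◇q fails. ✗
w7: successors {w1, w7}; ◇◇q there: w1:F, w7:F. ✗
— 0 worlds.
For □□□¬p:
w1: successors {w7}; □□¬p there: w7:F. ✗
w4: no successors, so □□□¬p holds vacuously. ✓
w7: successors {w1, w7}; □□¬p there: w1:F, w7:F. ✗
— 1 world.

0 and 1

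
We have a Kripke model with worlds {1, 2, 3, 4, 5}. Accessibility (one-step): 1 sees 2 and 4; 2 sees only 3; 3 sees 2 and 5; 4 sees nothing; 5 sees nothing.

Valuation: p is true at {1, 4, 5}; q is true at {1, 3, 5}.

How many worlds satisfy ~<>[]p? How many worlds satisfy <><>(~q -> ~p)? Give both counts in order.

3 and 3

For ~<>[]p:
1: <>[]p is T. ✗
2: <>[]p is F. ✓
3: <>[]p is T. ✗
4: <>[]p is F. ✓
5: <>[]p is F. ✓
— 3 worlds.
For <><>(~q -> ~p):
1: successors {2, 4}; <>(~q -> ~p) there: 2:T, 4:F. ✓
2: successors {3}; <>(~q -> ~p) there: 3:T. ✓
3: successors {2, 5}; <>(~q -> ~p) there: 2:T, 5:F. ✓
4: no successors, so <><>(~q -> ~p) fails. ✗
5: no successors, so <><>(~q -> ~p) fails. ✗
— 3 worlds.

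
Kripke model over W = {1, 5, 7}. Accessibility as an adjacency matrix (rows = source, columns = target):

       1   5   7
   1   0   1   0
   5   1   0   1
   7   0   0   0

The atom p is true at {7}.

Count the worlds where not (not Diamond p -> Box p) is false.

2

1: not Diamond p -> Box p is F. ✓
5: not Diamond p -> Box p is T. ✗
7: not Diamond p -> Box p is T. ✗
Satisfying worlds: {1}.
So not (not Diamond p -> Box p) fails at the other 2 worlds.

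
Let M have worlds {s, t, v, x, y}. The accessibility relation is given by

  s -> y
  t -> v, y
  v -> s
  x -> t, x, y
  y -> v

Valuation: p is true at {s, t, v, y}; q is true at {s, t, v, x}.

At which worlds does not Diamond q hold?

{s}

s: Diamond q is F. ✓
t: Diamond q is T. ✗
v: Diamond q is T. ✗
x: Diamond q is T. ✗
y: Diamond q is T. ✗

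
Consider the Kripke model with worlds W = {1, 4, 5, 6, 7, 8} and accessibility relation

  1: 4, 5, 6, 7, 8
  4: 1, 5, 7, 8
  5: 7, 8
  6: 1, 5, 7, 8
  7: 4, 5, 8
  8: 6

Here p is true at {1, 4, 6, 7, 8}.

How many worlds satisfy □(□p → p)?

1: successors {4, 5, 6, 7, 8}; □p → p there: 4:T, 5:F, 6:T, 7:T, 8:T. ✗
4: successors {1, 5, 7, 8}; □p → p there: 1:T, 5:F, 7:T, 8:T. ✗
5: successors {7, 8}; □p → p there: 7:T, 8:T. ✓
6: successors {1, 5, 7, 8}; □p → p there: 1:T, 5:F, 7:T, 8:T. ✗
7: successors {4, 5, 8}; □p → p there: 4:T, 5:F, 8:T. ✗
8: successors {6}; □p → p there: 6:T. ✓
Satisfying worlds: {5, 8}.

2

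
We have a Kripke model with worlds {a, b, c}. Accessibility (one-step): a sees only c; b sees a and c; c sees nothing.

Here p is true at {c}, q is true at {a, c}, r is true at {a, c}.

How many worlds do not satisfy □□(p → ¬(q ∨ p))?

1

a: successors {c}; □(p → ¬(q ∨ p)) there: c:T. ✓
b: successors {a, c}; □(p → ¬(q ∨ p)) there: a:F, c:T. ✗
c: no successors, so □□(p → ¬(q ∨ p)) holds vacuously. ✓
Satisfying worlds: {a, c}.
So □□(p → ¬(q ∨ p)) fails at the other 1 world.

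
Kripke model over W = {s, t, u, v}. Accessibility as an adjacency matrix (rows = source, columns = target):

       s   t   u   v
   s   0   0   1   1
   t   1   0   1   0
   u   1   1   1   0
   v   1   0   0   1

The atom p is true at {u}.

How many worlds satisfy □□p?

s: successors {u, v}; □p there: u:F, v:F. ✗
t: successors {s, u}; □p there: s:F, u:F. ✗
u: successors {s, t, u}; □p there: s:F, t:F, u:F. ✗
v: successors {s, v}; □p there: s:F, v:F. ✗
Satisfying worlds: ∅.

0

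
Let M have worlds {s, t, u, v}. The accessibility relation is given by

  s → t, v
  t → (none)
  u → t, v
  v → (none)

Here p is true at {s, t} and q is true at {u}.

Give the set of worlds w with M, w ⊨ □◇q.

{t, v}

s: successors {t, v}; ◇q there: t:F, v:F. ✗
t: no successors, so □◇q holds vacuously. ✓
u: successors {t, v}; ◇q there: t:F, v:F. ✗
v: no successors, so □◇q holds vacuously. ✓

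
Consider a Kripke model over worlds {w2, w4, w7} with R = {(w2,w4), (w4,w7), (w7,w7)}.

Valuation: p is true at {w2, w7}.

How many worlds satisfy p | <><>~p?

w2: p is T, <><>~p is F. ✓
w4: p is F, <><>~p is F. ✗
w7: p is T, <><>~p is F. ✓
Satisfying worlds: {w2, w7}.

2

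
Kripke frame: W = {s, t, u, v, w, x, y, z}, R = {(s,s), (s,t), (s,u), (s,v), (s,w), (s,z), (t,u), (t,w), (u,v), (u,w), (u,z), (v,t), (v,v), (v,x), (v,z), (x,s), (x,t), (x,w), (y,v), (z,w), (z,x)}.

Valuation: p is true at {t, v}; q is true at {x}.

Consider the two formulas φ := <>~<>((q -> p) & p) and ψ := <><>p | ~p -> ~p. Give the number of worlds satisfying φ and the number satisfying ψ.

6 and 6

For <>~<>((q -> p) & p):
s: successors {s, t, u, v, w, z}; ~<>((q -> p) & p) there: s:F, t:T, u:F, v:F, w:T, z:T. ✓
t: successors {u, w}; ~<>((q -> p) & p) there: u:F, w:T. ✓
u: successors {v, w, z}; ~<>((q -> p) & p) there: v:F, w:T, z:T. ✓
v: successors {t, v, x, z}; ~<>((q -> p) & p) there: t:T, v:F, x:F, z:T. ✓
w: no successors, so <>~<>((q -> p) & p) fails. ✗
x: successors {s, t, w}; ~<>((q -> p) & p) there: s:F, t:T, w:T. ✓
y: successors {v}; ~<>((q -> p) & p) there: v:F. ✗
z: successors {w, x}; ~<>((q -> p) & p) there: w:T, x:F. ✓
— 6 worlds.
For <><>p | ~p -> ~p:
s: <><>p | ~p is T, ~p is T. ✓
t: <><>p | ~p is T, ~p is F. ✗
u: <><>p | ~p is T, ~p is T. ✓
v: <><>p | ~p is T, ~p is F. ✗
w: <><>p | ~p is T, ~p is T. ✓
x: <><>p | ~p is T, ~p is T. ✓
y: <><>p | ~p is T, ~p is T. ✓
z: <><>p | ~p is T, ~p is T. ✓
— 6 worlds.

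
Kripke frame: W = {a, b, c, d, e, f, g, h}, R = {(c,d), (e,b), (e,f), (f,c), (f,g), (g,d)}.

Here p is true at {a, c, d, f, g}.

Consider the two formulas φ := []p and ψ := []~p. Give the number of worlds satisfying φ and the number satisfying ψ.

For []p:
a: no successors, so []p holds vacuously. ✓
b: no successors, so []p holds vacuously. ✓
c: successors {d}; p there: d:T. ✓
d: no successors, so []p holds vacuously. ✓
e: successors {b, f}; p there: b:F, f:T. ✗
f: successors {c, g}; p there: c:T, g:T. ✓
g: successors {d}; p there: d:T. ✓
h: no successors, so []p holds vacuously. ✓
— 7 worlds.
For []~p:
a: no successors, so []~p holds vacuously. ✓
b: no successors, so []~p holds vacuously. ✓
c: successors {d}; ~p there: d:F. ✗
d: no successors, so []~p holds vacuously. ✓
e: successors {b, f}; ~p there: b:T, f:F. ✗
f: successors {c, g}; ~p there: c:F, g:F. ✗
g: successors {d}; ~p there: d:F. ✗
h: no successors, so []~p holds vacuously. ✓
— 4 worlds.

7 and 4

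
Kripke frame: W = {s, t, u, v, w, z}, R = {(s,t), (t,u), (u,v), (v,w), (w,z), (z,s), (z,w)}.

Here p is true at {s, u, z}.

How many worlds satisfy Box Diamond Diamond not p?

4

s: successors {t}; Diamond Diamond not p there: t:T. ✓
t: successors {u}; Diamond Diamond not p there: u:T. ✓
u: successors {v}; Diamond Diamond not p there: v:F. ✗
v: successors {w}; Diamond Diamond not p there: w:T. ✓
w: successors {z}; Diamond Diamond not p there: z:T. ✓
z: successors {s, w}; Diamond Diamond not p there: s:F, w:T. ✗
Satisfying worlds: {s, t, v, w}.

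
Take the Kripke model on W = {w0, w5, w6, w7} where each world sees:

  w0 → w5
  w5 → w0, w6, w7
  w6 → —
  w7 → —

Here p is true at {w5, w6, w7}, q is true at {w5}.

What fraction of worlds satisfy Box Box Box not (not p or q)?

w0: successors {w5}; Box Box not (not p or q) there: w5:F. ✗
w5: successors {w0, w6, w7}; Box Box not (not p or q) there: w0:F, w6:T, w7:T. ✗
w6: no successors, so Box Box Box not (not p or q) holds vacuously. ✓
w7: no successors, so Box Box Box not (not p or q) holds vacuously. ✓
That's 2 of 4 worlds, so 2/4 = 1/2.

1/2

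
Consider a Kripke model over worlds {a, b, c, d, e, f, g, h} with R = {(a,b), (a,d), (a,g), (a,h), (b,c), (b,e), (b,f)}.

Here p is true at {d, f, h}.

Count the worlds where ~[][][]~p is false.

8

a: [][][]~p is T. ✗
b: [][][]~p is T. ✗
c: [][][]~p is T. ✗
d: [][][]~p is T. ✗
e: [][][]~p is T. ✗
f: [][][]~p is T. ✗
g: [][][]~p is T. ✗
h: [][][]~p is T. ✗
Satisfying worlds: ∅.
So ~[][][]~p fails at the other 8 worlds.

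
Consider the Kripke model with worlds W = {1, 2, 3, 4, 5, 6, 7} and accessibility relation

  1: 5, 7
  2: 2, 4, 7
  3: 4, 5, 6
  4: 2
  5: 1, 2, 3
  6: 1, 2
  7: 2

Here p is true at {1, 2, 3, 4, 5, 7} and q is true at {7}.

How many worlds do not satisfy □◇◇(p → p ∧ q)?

2

1: successors {5, 7}; ◇◇(p → p ∧ q) there: 5:T, 7:T. ✓
2: successors {2, 4, 7}; ◇◇(p → p ∧ q) there: 2:T, 4:T, 7:T. ✓
3: successors {4, 5, 6}; ◇◇(p → p ∧ q) there: 4:T, 5:T, 6:T. ✓
4: successors {2}; ◇◇(p → p ∧ q) there: 2:T. ✓
5: successors {1, 2, 3}; ◇◇(p → p ∧ q) there: 1:F, 2:T, 3:F. ✗
6: successors {1, 2}; ◇◇(p → p ∧ q) there: 1:F, 2:T. ✗
7: successors {2}; ◇◇(p → p ∧ q) there: 2:T. ✓
Satisfying worlds: {1, 2, 3, 4, 7}.
So □◇◇(p → p ∧ q) fails at the other 2 worlds.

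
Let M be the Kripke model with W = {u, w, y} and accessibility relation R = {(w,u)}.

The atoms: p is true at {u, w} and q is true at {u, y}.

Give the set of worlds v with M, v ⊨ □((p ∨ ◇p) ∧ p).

{u, w, y}

u: no successors, so □((p ∨ ◇p) ∧ p) holds vacuously. ✓
w: successors {u}; (p ∨ ◇p) ∧ p there: u:T. ✓
y: no successors, so □((p ∨ ◇p) ∧ p) holds vacuously. ✓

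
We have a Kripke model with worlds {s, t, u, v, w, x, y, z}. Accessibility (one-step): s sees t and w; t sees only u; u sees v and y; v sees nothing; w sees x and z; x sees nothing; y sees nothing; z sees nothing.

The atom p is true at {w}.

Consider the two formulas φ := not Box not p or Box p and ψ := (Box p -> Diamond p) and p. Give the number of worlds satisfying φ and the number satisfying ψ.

For not Box not p or Box p:
s: not Box not p is T, Box p is F. ✓
t: not Box not p is F, Box p is F. ✗
u: not Box not p is F, Box p is F. ✗
v: not Box not p is F, Box p is T. ✓
w: not Box not p is F, Box p is F. ✗
x: not Box not p is F, Box p is T. ✓
y: not Box not p is F, Box p is T. ✓
z: not Box not p is F, Box p is T. ✓
— 5 worlds.
For (Box p -> Diamond p) and p:
s: Box p -> Diamond p is T, p is F. ✗
t: Box p -> Diamond p is T, p is F. ✗
u: Box p -> Diamond p is T, p is F. ✗
v: Box p -> Diamond p is F, p is F. ✗
w: Box p -> Diamond p is T, p is T. ✓
x: Box p -> Diamond p is F, p is F. ✗
y: Box p -> Diamond p is F, p is F. ✗
z: Box p -> Diamond p is F, p is F. ✗
— 1 world.

5 and 1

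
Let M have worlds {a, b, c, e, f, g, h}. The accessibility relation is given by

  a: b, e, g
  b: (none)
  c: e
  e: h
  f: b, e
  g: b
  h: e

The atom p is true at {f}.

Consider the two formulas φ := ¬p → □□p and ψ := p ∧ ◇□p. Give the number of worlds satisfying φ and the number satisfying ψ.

3 and 1

For ¬p → □□p:
a: ¬p is T, □□p is F. ✗
b: ¬p is T, □□p is T. ✓
c: ¬p is T, □□p is F. ✗
e: ¬p is T, □□p is F. ✗
f: ¬p is F, □□p is F. ✓
g: ¬p is T, □□p is T. ✓
h: ¬p is T, □□p is F. ✗
— 3 worlds.
For p ∧ ◇□p:
a: p is F, ◇□p is T. ✗
b: p is F, ◇□p is F. ✗
c: p is F, ◇□p is F. ✗
e: p is F, ◇□p is F. ✗
f: p is T, ◇□p is T. ✓
g: p is F, ◇□p is T. ✗
h: p is F, ◇□p is F. ✗
— 1 world.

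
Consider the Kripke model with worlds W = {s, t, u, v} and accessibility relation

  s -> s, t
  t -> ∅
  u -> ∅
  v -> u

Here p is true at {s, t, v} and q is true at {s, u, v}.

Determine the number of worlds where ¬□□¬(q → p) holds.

1

s: □□¬(q → p) is F. ✓
t: □□¬(q → p) is T. ✗
u: □□¬(q → p) is T. ✗
v: □□¬(q → p) is T. ✗
Satisfying worlds: {s}.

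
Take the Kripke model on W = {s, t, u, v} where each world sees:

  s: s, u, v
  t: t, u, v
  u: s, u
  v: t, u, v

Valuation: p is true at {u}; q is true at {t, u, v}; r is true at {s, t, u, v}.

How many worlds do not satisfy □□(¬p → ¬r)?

4

s: successors {s, u, v}; □(¬p → ¬r) there: s:F, u:F, v:F. ✗
t: successors {t, u, v}; □(¬p → ¬r) there: t:F, u:F, v:F. ✗
u: successors {s, u}; □(¬p → ¬r) there: s:F, u:F. ✗
v: successors {t, u, v}; □(¬p → ¬r) there: t:F, u:F, v:F. ✗
Satisfying worlds: ∅.
So □□(¬p → ¬r) fails at the other 4 worlds.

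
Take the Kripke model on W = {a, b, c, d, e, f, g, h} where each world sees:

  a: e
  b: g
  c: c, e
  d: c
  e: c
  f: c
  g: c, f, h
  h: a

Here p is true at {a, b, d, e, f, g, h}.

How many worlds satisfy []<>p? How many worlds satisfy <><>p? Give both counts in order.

5 and 7

For []<>p:
a: successors {e}; <>p there: e:F. ✗
b: successors {g}; <>p there: g:T. ✓
c: successors {c, e}; <>p there: c:T, e:F. ✗
d: successors {c}; <>p there: c:T. ✓
e: successors {c}; <>p there: c:T. ✓
f: successors {c}; <>p there: c:T. ✓
g: successors {c, f, h}; <>p there: c:T, f:F, h:T. ✗
h: successors {a}; <>p there: a:T. ✓
— 5 worlds.
For <><>p:
a: successors {e}; <>p there: e:F. ✗
b: successors {g}; <>p there: g:T. ✓
c: successors {c, e}; <>p there: c:T, e:F. ✓
d: successors {c}; <>p there: c:T. ✓
e: successors {c}; <>p there: c:T. ✓
f: successors {c}; <>p there: c:T. ✓
g: successors {c, f, h}; <>p there: c:T, f:F, h:T. ✓
h: successors {a}; <>p there: a:T. ✓
— 7 worlds.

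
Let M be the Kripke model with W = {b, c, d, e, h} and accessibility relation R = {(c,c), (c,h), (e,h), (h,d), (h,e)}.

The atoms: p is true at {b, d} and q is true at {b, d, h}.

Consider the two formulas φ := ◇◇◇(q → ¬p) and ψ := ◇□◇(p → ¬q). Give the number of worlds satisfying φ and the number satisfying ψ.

For ◇◇◇(q → ¬p):
b: no successors, so ◇◇◇(q → ¬p) fails. ✗
c: successors {c, h}; ◇◇(q → ¬p) there: c:T, h:T. ✓
d: no successors, so ◇◇◇(q → ¬p) fails. ✗
e: successors {h}; ◇◇(q → ¬p) there: h:T. ✓
h: successors {d, e}; ◇◇(q → ¬p) there: d:F, e:T. ✓
— 3 worlds.
For ◇□◇(p → ¬q):
b: no successors, so ◇□◇(p → ¬q) fails. ✗
c: successors {c, h}; □◇(p → ¬q) there: c:T, h:F. ✓
d: no successors, so ◇□◇(p → ¬q) fails. ✗
e: successors {h}; □◇(p → ¬q) there: h:F. ✗
h: successors {d, e}; □◇(p → ¬q) there: d:T, e:T. ✓
— 2 worlds.

3 and 2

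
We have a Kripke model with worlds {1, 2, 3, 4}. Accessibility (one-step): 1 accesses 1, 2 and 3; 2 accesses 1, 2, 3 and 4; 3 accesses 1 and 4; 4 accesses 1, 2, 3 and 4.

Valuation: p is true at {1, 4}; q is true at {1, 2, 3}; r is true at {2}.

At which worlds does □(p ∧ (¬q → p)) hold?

1: successors {1, 2, 3}; p ∧ (¬q → p) there: 1:T, 2:F, 3:F. ✗
2: successors {1, 2, 3, 4}; p ∧ (¬q → p) there: 1:T, 2:F, 3:F, 4:T. ✗
3: successors {1, 4}; p ∧ (¬q → p) there: 1:T, 4:T. ✓
4: successors {1, 2, 3, 4}; p ∧ (¬q → p) there: 1:T, 2:F, 3:F, 4:T. ✗

{3}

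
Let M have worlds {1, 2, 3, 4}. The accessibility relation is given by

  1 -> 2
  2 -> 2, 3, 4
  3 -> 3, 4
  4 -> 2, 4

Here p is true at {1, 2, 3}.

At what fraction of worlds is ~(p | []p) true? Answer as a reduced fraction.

1/4

1: p | []p is T. ✗
2: p | []p is T. ✗
3: p | []p is T. ✗
4: p | []p is F. ✓
That's 1 of 4 worlds, so 1/4.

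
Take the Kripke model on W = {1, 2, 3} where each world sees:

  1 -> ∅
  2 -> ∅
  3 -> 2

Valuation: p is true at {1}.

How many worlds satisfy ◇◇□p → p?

3

1: ◇◇□p is F, p is T. ✓
2: ◇◇□p is F, p is F. ✓
3: ◇◇□p is F, p is F. ✓
Satisfying worlds: {1, 2, 3}.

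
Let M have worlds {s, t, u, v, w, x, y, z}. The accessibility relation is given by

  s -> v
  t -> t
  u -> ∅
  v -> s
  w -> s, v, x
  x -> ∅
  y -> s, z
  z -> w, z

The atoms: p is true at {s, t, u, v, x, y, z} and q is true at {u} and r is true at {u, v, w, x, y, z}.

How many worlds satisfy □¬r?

s: successors {v}; ¬r there: v:F. ✗
t: successors {t}; ¬r there: t:T. ✓
u: no successors, so □¬r holds vacuously. ✓
v: successors {s}; ¬r there: s:T. ✓
w: successors {s, v, x}; ¬r there: s:T, v:F, x:F. ✗
x: no successors, so □¬r holds vacuously. ✓
y: successors {s, z}; ¬r there: s:T, z:F. ✗
z: successors {w, z}; ¬r there: w:F, z:F. ✗
Satisfying worlds: {t, u, v, x}.

4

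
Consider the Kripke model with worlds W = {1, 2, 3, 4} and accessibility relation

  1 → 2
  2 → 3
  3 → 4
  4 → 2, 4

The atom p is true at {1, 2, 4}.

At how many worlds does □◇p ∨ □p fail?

0

1: □◇p is F, □p is T. ✓
2: □◇p is T, □p is F. ✓
3: □◇p is T, □p is T. ✓
4: □◇p is F, □p is T. ✓
Satisfying worlds: {1, 2, 3, 4}.
So □◇p ∨ □p fails at the other 0 worlds.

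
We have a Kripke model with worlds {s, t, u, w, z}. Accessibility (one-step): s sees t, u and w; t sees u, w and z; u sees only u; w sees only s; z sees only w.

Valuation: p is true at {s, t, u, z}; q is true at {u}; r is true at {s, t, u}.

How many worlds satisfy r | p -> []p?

2

s: r | p is T, []p is F. ✗
t: r | p is T, []p is F. ✗
u: r | p is T, []p is T. ✓
w: r | p is F, []p is T. ✓
z: r | p is T, []p is F. ✗
Satisfying worlds: {u, w}.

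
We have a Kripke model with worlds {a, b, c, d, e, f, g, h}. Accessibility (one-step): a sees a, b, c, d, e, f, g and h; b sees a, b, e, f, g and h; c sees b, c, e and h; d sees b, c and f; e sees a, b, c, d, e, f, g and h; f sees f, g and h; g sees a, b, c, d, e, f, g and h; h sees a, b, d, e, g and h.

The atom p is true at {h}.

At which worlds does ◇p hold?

a: successors {a, b, c, d, e, f, g, h}; p there: a:F, b:F, c:F, d:F, e:F, f:F, g:F, h:T. ✓
b: successors {a, b, e, f, g, h}; p there: a:F, b:F, e:F, f:F, g:F, h:T. ✓
c: successors {b, c, e, h}; p there: b:F, c:F, e:F, h:T. ✓
d: successors {b, c, f}; p there: b:F, c:F, f:F. ✗
e: successors {a, b, c, d, e, f, g, h}; p there: a:F, b:F, c:F, d:F, e:F, f:F, g:F, h:T. ✓
f: successors {f, g, h}; p there: f:F, g:F, h:T. ✓
g: successors {a, b, c, d, e, f, g, h}; p there: a:F, b:F, c:F, d:F, e:F, f:F, g:F, h:T. ✓
h: successors {a, b, d, e, g, h}; p there: a:F, b:F, d:F, e:F, g:F, h:T. ✓

{a, b, c, e, f, g, h}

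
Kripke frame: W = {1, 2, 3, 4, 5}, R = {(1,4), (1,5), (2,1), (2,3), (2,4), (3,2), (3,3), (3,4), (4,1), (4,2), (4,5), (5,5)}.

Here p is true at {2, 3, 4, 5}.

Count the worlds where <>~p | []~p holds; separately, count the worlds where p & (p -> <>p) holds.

For <>~p | []~p:
1: <>~p is F, []~p is F. ✗
2: <>~p is T, []~p is F. ✓
3: <>~p is F, []~p is F. ✗
4: <>~p is T, []~p is F. ✓
5: <>~p is F, []~p is F. ✗
— 2 worlds.
For p & (p -> <>p):
1: p is F, p -> <>p is T. ✗
2: p is T, p -> <>p is T. ✓
3: p is T, p -> <>p is T. ✓
4: p is T, p -> <>p is T. ✓
5: p is T, p -> <>p is T. ✓
— 4 worlds.

2 and 4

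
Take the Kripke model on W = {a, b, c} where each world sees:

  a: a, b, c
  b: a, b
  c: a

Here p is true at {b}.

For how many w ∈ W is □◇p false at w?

a: successors {a, b, c}; ◇p there: a:T, b:T, c:F. ✗
b: successors {a, b}; ◇p there: a:T, b:T. ✓
c: successors {a}; ◇p there: a:T. ✓
Satisfying worlds: {b, c}.
So □◇p fails at the other 1 world.

1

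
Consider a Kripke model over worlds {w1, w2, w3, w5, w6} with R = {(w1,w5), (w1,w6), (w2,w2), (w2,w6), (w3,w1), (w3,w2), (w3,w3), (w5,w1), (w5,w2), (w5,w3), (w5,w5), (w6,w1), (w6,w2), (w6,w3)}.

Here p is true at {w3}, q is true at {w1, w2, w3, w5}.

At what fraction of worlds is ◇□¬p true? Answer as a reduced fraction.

4/5

w1: successors {w5, w6}; □¬p there: w5:F, w6:F. ✗
w2: successors {w2, w6}; □¬p there: w2:T, w6:F. ✓
w3: successors {w1, w2, w3}; □¬p there: w1:T, w2:T, w3:F. ✓
w5: successors {w1, w2, w3, w5}; □¬p there: w1:T, w2:T, w3:F, w5:F. ✓
w6: successors {w1, w2, w3}; □¬p there: w1:T, w2:T, w3:F. ✓
That's 4 of 5 worlds, so 4/5.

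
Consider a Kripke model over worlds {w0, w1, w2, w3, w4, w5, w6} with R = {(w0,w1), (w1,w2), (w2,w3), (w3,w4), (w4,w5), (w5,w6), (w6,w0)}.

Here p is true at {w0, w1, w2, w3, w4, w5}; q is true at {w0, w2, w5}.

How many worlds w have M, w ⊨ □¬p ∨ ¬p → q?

6

w0: □¬p ∨ ¬p is F, q is T. ✓
w1: □¬p ∨ ¬p is F, q is F. ✓
w2: □¬p ∨ ¬p is F, q is T. ✓
w3: □¬p ∨ ¬p is F, q is F. ✓
w4: □¬p ∨ ¬p is F, q is F. ✓
w5: □¬p ∨ ¬p is T, q is T. ✓
w6: □¬p ∨ ¬p is T, q is F. ✗
Satisfying worlds: {w0, w1, w2, w3, w4, w5}.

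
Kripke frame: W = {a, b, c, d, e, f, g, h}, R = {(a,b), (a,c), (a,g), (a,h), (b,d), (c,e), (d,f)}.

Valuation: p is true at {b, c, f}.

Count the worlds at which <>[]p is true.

4

a: successors {b, c, g, h}; []p there: b:F, c:F, g:T, h:T. ✓
b: successors {d}; []p there: d:T. ✓
c: successors {e}; []p there: e:T. ✓
d: successors {f}; []p there: f:T. ✓
e: no successors, so <>[]p fails. ✗
f: no successors, so <>[]p fails. ✗
g: no successors, so <>[]p fails. ✗
h: no successors, so <>[]p fails. ✗
Satisfying worlds: {a, b, c, d}.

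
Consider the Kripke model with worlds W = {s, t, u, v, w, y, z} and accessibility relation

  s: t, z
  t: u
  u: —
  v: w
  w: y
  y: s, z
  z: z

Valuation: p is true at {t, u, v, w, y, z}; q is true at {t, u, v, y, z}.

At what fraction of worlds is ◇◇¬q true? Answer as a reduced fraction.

1/7

s: successors {t, z}; ◇¬q there: t:F, z:F. ✗
t: successors {u}; ◇¬q there: u:F. ✗
u: no successors, so ◇◇¬q fails. ✗
v: successors {w}; ◇¬q there: w:F. ✗
w: successors {y}; ◇¬q there: y:T. ✓
y: successors {s, z}; ◇¬q there: s:F, z:F. ✗
z: successors {z}; ◇¬q there: z:F. ✗
That's 1 of 7 worlds, so 1/7.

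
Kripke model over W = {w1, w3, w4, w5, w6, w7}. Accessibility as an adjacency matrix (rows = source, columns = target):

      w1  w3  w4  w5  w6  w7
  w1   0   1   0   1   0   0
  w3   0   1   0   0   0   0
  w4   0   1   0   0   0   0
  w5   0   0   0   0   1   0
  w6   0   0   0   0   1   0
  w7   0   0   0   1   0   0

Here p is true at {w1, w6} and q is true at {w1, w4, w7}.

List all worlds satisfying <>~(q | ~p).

w1: successors {w3, w5}; ~(q | ~p) there: w3:F, w5:F. ✗
w3: successors {w3}; ~(q | ~p) there: w3:F. ✗
w4: successors {w3}; ~(q | ~p) there: w3:F. ✗
w5: successors {w6}; ~(q | ~p) there: w6:T. ✓
w6: successors {w6}; ~(q | ~p) there: w6:T. ✓
w7: successors {w5}; ~(q | ~p) there: w5:F. ✗

{w5, w6}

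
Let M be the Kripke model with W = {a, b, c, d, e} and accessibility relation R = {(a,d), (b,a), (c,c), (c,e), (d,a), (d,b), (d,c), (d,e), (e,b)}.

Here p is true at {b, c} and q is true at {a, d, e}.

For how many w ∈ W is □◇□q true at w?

a: successors {d}; ◇□q there: d:T. ✓
b: successors {a}; ◇□q there: a:F. ✗
c: successors {c, e}; ◇□q there: c:F, e:T. ✗
d: successors {a, b, c, e}; ◇□q there: a:F, b:T, c:F, e:T. ✗
e: successors {b}; ◇□q there: b:T. ✓
Satisfying worlds: {a, e}.

2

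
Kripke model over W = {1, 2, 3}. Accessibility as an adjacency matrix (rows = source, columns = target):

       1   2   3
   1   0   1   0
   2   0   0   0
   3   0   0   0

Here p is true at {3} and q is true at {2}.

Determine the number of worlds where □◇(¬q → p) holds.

1: successors {2}; ◇(¬q → p) there: 2:F. ✗
2: no successors, so □◇(¬q → p) holds vacuously. ✓
3: no successors, so □◇(¬q → p) holds vacuously. ✓
Satisfying worlds: {2, 3}.

2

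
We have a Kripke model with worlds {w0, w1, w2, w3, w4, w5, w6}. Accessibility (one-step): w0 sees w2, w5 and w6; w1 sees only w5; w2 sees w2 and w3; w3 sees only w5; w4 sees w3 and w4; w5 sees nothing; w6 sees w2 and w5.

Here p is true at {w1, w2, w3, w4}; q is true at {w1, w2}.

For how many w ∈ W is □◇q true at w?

w0: successors {w2, w5, w6}; ◇q there: w2:T, w5:F, w6:T. ✗
w1: successors {w5}; ◇q there: w5:F. ✗
w2: successors {w2, w3}; ◇q there: w2:T, w3:F. ✗
w3: successors {w5}; ◇q there: w5:F. ✗
w4: successors {w3, w4}; ◇q there: w3:F, w4:F. ✗
w5: no successors, so □◇q holds vacuously. ✓
w6: successors {w2, w5}; ◇q there: w2:T, w5:F. ✗
Satisfying worlds: {w5}.

1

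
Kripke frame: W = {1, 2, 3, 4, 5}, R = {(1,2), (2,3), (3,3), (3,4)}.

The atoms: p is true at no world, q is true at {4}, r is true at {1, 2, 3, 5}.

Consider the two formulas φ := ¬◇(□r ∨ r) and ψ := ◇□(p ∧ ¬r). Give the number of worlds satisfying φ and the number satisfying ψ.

For ¬◇(□r ∨ r):
1: ◇(□r ∨ r) is T. ✗
2: ◇(□r ∨ r) is T. ✗
3: ◇(□r ∨ r) is T. ✗
4: ◇(□r ∨ r) is F. ✓
5: ◇(□r ∨ r) is F. ✓
— 2 worlds.
For ◇□(p ∧ ¬r):
1: successors {2}; □(p ∧ ¬r) there: 2:F. ✗
2: successors {3}; □(p ∧ ¬r) there: 3:F. ✗
3: successors {3, 4}; □(p ∧ ¬r) there: 3:F, 4:T. ✓
4: no successors, so ◇□(p ∧ ¬r) fails. ✗
5: no successors, so ◇□(p ∧ ¬r) fails. ✗
— 1 world.

2 and 1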